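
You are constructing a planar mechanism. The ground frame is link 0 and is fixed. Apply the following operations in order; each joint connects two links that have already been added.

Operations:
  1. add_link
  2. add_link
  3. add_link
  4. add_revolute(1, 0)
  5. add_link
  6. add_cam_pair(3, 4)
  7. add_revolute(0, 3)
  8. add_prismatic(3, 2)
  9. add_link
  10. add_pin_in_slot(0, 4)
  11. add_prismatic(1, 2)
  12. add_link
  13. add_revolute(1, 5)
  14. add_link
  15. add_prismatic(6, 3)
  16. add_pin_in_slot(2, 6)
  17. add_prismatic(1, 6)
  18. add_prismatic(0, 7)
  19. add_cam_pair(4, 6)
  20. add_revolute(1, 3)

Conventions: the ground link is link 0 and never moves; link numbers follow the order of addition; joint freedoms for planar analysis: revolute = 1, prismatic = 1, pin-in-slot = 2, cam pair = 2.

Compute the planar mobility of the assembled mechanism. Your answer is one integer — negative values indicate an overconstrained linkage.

link 0 = ground. State L|J1|J2 = 1|0|0
+link1  2|0|0
+link2  3|0|0
+link3  4|0|0
R(1,0) f=1→J1  4|1|0
+link4  5|1|0
C(3,4) f=2→J2  5|1|1
R(0,3) f=1→J1  5|2|1
P(3,2) f=1→J1  5|3|1
+link5  6|3|1
PS(0,4) f=2→J2  6|3|2
P(1,2) f=1→J1  6|4|2
+link6  7|4|2
R(1,5) f=1→J1  7|5|2
+link7  8|5|2
P(6,3) f=1→J1  8|6|2
PS(2,6) f=2→J2  8|6|3
P(1,6) f=1→J1  8|7|3
P(0,7) f=1→J1  8|8|3
C(4,6) f=2→J2  8|8|4
R(1,3) f=1→J1  8|9|4
M = 3(8−1)−2·9−4 = 21−18−4 = -1

M = -1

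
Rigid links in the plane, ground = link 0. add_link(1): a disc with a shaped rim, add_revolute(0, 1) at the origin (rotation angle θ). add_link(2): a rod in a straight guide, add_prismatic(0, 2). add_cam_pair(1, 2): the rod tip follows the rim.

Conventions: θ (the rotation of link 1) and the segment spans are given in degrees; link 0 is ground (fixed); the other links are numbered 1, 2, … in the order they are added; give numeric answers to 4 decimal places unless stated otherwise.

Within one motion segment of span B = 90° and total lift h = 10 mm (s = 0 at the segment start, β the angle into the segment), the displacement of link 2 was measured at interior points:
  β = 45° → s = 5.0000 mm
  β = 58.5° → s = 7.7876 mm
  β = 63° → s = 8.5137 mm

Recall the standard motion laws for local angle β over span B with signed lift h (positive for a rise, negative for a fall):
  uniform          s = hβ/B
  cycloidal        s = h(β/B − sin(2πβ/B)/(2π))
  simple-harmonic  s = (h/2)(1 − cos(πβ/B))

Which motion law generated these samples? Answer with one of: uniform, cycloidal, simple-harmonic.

candidates at β/B = r: uniform s = h·r (linear in β); cycloidal s = h·(r − sin(2πr)/(2π)); simple-harmonic s = (h/2)(1 − cos(πr))
β=45°: printed 5.0000 | uniform 5.0000, cycloidal 5.0000, simple-harmonic 5.0000
β=58.5°: printed 7.7876 | uniform 6.5000, cycloidal 7.7876, simple-harmonic 7.2700
β=63°: printed 8.5137 | uniform 7.0000, cycloidal 8.5137, simple-harmonic 7.9389
only one law matches every sample → cycloidal

cycloidal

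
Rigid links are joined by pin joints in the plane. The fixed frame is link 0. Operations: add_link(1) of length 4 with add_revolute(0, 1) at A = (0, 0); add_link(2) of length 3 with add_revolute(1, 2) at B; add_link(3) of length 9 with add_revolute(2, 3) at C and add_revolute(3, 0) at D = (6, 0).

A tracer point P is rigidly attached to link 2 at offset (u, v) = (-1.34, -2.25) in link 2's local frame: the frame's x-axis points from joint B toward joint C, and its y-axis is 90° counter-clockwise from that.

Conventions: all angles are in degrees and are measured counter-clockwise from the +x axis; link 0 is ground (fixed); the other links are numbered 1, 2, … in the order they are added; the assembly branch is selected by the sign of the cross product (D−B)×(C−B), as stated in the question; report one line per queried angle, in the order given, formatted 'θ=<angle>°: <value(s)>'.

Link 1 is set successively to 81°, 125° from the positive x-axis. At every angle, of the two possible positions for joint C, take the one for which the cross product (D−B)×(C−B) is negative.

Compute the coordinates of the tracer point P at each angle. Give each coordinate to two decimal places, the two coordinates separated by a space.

A=(0,0), D=(6.00,0)
θ=81°: B = A + 4.00·(cos81°, sin81°) = (0.6257, 3.9508)
θ=81°: |BD| = 6.6702
θ=81°: circle(B,3.00) ∩ circle(D,9.00): a=-2.0621, h=2.1789
θ=81°:   candidates: C₊=(0.2549,6.9277) cross=14.534; C₋=(-2.3263,3.4165) cross=-14.534
θ=81°:   branch - wants cross < 0 → take C=(-2.3263,3.4165) (cross=-14.534)
θ=81°: ex = (C−B)/|BC| = (-0.9840,-0.1781); ey = (0.1781,-0.9840)
θ=81°: P = B + -1.34·ex + -2.25·ey = (1.5436,6.4034)
θ=125°: B = A + 4.00·(cos125°, sin125°) = (-2.2943, 3.2766)
θ=125°: |BD| = 8.9181
θ=125°: circle(B,3.00) ∩ circle(D,9.00): a=0.4223, h=2.9701
θ=125°:   candidates: C₊=(-0.8103,5.8839) cross=26.488; C₋=(-2.9928,0.3591) cross=-26.488
θ=125°:   branch - wants cross < 0 → take C=(-2.9928,0.3591) (cross=-26.488)
θ=125°: ex = (C−B)/|BC| = (-0.2328,-0.9725); ey = (0.9725,-0.2328)
θ=125°: P = B + -1.34·ex + -2.25·ey = (-4.1705,5.1037)

θ=81°: 1.54 6.40
θ=125°: -4.17 5.10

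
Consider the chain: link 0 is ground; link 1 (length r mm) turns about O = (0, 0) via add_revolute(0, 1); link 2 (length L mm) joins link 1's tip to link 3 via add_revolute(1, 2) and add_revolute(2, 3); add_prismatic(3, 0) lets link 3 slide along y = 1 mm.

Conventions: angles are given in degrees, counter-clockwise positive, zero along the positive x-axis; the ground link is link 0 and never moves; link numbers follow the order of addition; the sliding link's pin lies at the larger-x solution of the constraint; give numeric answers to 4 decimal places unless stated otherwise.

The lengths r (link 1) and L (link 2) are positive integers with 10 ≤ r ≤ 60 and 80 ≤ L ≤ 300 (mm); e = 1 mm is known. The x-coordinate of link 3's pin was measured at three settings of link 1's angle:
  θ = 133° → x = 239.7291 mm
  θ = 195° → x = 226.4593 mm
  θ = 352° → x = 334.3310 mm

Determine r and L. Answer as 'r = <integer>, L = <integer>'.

constraint per measurement: (x − r cos θ)² + (r sin θ − e)² = L²
subtracting the θ₁ and θ₂ equations cancels the r² and L² terms:
r = (x₁² − x₂²) / (2[(x₁cos θ₁ + e sin θ₁) − (x₂cos θ₂ + e sin θ₂)]) = 55.0002 → r = 55
L² = (x₁ − r cos θ₁)² + (r sin θ₁ − e)² = 78400.0263 → L = 280.0000 → L = 280
check at θ₃=352°: x = 334.3310 (printed 334.3310) ✓

r = 55, L = 280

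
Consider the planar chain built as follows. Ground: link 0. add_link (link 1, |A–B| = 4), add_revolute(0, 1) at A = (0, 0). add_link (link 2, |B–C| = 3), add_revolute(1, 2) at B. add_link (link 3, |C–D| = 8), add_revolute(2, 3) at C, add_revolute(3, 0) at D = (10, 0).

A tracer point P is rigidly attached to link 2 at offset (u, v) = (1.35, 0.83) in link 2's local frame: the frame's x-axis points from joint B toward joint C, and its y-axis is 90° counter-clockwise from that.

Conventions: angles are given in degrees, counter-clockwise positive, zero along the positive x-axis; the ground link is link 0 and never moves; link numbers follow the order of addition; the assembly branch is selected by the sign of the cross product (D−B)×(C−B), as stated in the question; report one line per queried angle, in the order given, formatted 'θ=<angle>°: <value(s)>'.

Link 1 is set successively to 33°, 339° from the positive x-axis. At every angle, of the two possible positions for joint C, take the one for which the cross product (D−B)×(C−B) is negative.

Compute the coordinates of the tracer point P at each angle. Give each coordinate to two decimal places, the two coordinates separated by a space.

A=(0,0), D=(10.00,0)
θ=33°: B = A + 4.00·(cos33°, sin33°) = (3.3547, 2.1786)
θ=33°: |BD| = 6.9933
θ=33°: circle(B,3.00) ∩ circle(D,8.00): a=-0.4357, h=2.9682
θ=33°:   candidates: C₊=(3.8653,5.1348) cross=20.758; C₋=(2.0160,-0.5062) cross=-20.758
θ=33°:   branch - wants cross < 0 → take C=(2.0160,-0.5062) (cross=-20.758)
θ=33°: ex = (C−B)/|BC| = (-0.4462,-0.8949); ey = (0.8949,-0.4462)
θ=33°: P = B + 1.35·ex + 0.83·ey = (3.4951,0.6000)
θ=339°: B = A + 4.00·(cos339°, sin339°) = (3.7343, -1.4335)
θ=339°: |BD| = 6.4276
θ=339°: circle(B,3.00) ∩ circle(D,8.00): a=-1.0647, h=2.8047
θ=339°:   candidates: C₊=(2.0710,1.0632) cross=18.028; C₋=(3.3220,-4.4050) cross=-18.028
θ=339°:   branch - wants cross < 0 → take C=(3.3220,-4.4050) (cross=-18.028)
θ=339°: ex = (C−B)/|BC| = (-0.1374,-0.9905); ey = (0.9905,-0.1374)
θ=339°: P = B + 1.35·ex + 0.83·ey = (4.3709,-2.8847)

θ=33°: 3.50 0.60
θ=339°: 4.37 -2.88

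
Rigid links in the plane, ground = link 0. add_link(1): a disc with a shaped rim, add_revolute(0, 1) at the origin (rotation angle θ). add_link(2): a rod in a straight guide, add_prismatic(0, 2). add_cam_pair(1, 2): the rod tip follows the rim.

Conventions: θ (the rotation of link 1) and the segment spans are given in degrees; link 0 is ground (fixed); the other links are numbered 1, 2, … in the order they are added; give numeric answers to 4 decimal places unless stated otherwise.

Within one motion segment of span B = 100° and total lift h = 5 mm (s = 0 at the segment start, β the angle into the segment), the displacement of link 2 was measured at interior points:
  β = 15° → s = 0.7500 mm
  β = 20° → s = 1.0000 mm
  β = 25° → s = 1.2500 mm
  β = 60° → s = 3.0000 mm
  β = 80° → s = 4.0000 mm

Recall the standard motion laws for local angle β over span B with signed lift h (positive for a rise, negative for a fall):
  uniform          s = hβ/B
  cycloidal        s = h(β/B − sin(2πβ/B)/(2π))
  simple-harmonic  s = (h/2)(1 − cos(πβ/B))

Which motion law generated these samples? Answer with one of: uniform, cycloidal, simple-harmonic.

candidates at β/B = r: uniform s = h·r (linear in β); cycloidal s = h·(r − sin(2πr)/(2π)); simple-harmonic s = (h/2)(1 − cos(πr))
β=15°: printed 0.7500 | uniform 0.7500, cycloidal 0.1062, simple-harmonic 0.2725
β=20°: printed 1.0000 | uniform 1.0000, cycloidal 0.2432, simple-harmonic 0.4775
β=25°: printed 1.2500 | uniform 1.2500, cycloidal 0.4542, simple-harmonic 0.7322
β=60°: printed 3.0000 | uniform 3.0000, cycloidal 3.4677, simple-harmonic 3.2725
β=80°: printed 4.0000 | uniform 4.0000, cycloidal 4.7568, simple-harmonic 4.5225
only one law matches every sample → uniform

uniform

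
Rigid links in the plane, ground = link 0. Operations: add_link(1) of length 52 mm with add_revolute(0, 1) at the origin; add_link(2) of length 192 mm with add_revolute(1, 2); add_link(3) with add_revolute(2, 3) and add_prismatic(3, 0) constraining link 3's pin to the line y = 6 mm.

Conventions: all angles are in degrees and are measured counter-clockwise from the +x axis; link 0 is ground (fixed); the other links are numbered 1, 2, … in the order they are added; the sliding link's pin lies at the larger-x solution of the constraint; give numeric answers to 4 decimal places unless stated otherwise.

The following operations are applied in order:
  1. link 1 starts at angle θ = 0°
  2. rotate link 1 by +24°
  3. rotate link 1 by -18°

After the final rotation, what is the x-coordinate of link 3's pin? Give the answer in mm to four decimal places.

geometry: r = 52 mm, L = 192 mm, e = 6 mm; θ starts at 0°
rotate link 1 by +24°: θ ← 0° +24° = 24°
rotate link 1 by -18°: θ ← 24° -18° = 6°
crank pin P = (r cos θ, r sin θ) = (51.715139, 5.435480)
h = r sin θ − e = 5.435480 − 6 = -0.564520
x = r cos θ + √(L² − h²) = 51.715139 + 191.999170 = 243.714309

243.7143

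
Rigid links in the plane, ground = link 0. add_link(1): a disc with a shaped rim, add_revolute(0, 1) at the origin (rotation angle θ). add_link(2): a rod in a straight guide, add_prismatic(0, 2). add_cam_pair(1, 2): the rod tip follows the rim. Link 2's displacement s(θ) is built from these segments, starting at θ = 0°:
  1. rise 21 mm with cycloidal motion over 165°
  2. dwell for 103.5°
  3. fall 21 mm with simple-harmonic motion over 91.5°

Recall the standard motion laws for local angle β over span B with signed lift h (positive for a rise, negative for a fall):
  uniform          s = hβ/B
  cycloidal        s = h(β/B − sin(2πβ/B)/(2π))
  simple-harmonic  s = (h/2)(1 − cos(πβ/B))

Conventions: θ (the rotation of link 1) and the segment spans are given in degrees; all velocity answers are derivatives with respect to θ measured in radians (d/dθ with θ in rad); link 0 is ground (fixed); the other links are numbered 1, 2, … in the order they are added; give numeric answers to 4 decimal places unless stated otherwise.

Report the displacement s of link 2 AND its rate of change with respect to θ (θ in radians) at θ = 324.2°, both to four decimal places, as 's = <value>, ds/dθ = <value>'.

segment 1 (0° to 165°, cycloidal, h = 21) is passed completely: s = 0.0000 + (21) = 21.0000
segment 2 (165° to 268.5°, dwell): s unchanged at 21.0000
θ = 324.2° falls in segment 3 (268.5° to 360°, simple-harmonic, h = -21): β = 324.2 − 268.5 = 55.7°, B = 91.5°; Δs = -21/2·(1 − cos(π·0.6087)) = -14.0177; s = 21.0000 − 14.0177 = 6.9823
velocity in seg [268.5°–360°] (simple-harmonic), θ in radians: β = 55.7° = 0.9721 rad, B = 91.5° = 1.5970 rad; ds/dθ = (πh/(2B)) sin(πβ/B) = (π·(-21)/(2·1.5970)) sin(π·0.6087) = -19.462062 mm/rad

s = 6.9823, ds/dθ = -19.4621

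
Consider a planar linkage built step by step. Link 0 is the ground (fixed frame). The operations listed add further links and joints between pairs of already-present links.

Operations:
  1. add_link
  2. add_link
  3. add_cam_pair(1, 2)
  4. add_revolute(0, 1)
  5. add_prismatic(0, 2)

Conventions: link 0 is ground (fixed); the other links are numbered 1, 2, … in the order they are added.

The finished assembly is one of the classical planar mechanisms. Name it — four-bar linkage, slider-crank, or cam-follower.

links: 3 (incl. ground); joints: 1 revolute, 1 prismatic, 1 higher (cam) pair, forming one closed loop
3 links, revolute + prismatic + higher pair in one loop → cam-follower

cam-follower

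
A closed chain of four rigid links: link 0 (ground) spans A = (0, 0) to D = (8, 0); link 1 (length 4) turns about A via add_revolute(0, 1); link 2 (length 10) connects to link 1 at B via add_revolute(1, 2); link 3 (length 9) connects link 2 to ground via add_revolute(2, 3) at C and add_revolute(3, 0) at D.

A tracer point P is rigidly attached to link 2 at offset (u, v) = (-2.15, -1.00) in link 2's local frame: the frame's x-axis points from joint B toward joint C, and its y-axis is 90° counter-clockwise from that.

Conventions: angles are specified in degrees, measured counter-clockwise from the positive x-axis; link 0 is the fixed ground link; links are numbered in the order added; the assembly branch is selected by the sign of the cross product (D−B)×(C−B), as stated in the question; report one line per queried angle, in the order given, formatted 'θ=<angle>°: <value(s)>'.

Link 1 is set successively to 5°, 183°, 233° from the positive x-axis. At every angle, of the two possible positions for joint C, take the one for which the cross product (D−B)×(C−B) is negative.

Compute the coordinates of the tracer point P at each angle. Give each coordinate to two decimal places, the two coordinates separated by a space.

A=(0,0), D=(8.00,0)
θ=5°: B = A + 4.00·(cos5°, sin5°) = (3.9848, 0.3486)
θ=5°: |BD| = 4.0303
θ=5°: circle(B,10.00) ∩ circle(D,9.00): a=4.3723, h=8.9935
θ=5°:   candidates: C₊=(9.1186,8.9302) cross=36.247; C₋=(7.5627,-8.9894) cross=-36.247
θ=5°:   branch - wants cross < 0 → take C=(7.5627,-8.9894) (cross=-36.247)
θ=5°: ex = (C−B)/|BC| = (0.3578,-0.9338); ey = (0.9338,0.3578)
θ=5°: P = B + -2.15·ex + -1.00·ey = (2.2817,1.9985)
θ=183°: B = A + 4.00·(cos183°, sin183°) = (-3.9945, -0.2093)
θ=183°: |BD| = 11.9963
θ=183°: circle(B,10.00) ∩ circle(D,9.00): a=6.7901, h=7.3413
θ=183°:   candidates: C₊=(2.6664,7.2493) cross=88.069; C₋=(2.9226,-7.4310) cross=-88.069
θ=183°:   branch - wants cross < 0 → take C=(2.9226,-7.4310) (cross=-88.069)
θ=183°: ex = (C−B)/|BC| = (0.6917,-0.7222); ey = (0.7222,0.6917)
θ=183°: P = B + -2.15·ex + -1.00·ey = (-6.2039,0.6516)
θ=233°: B = A + 4.00·(cos233°, sin233°) = (-2.4073, -3.1945)
θ=233°: |BD| = 10.8865
θ=233°: circle(B,10.00) ∩ circle(D,9.00): a=6.3159, h=7.7530
θ=233°:   candidates: C₊=(1.3555,6.0705) cross=84.403; C₋=(5.9056,-8.7529) cross=-84.403
θ=233°:   branch - wants cross < 0 → take C=(5.9056,-8.7529) (cross=-84.403)
θ=233°: ex = (C−B)/|BC| = (0.8313,-0.5558); ey = (0.5558,0.8313)
θ=233°: P = B + -2.15·ex + -1.00·ey = (-4.7504,-2.8308)

θ=5°: 2.28 2.00
θ=183°: -6.20 0.65
θ=233°: -4.75 -2.83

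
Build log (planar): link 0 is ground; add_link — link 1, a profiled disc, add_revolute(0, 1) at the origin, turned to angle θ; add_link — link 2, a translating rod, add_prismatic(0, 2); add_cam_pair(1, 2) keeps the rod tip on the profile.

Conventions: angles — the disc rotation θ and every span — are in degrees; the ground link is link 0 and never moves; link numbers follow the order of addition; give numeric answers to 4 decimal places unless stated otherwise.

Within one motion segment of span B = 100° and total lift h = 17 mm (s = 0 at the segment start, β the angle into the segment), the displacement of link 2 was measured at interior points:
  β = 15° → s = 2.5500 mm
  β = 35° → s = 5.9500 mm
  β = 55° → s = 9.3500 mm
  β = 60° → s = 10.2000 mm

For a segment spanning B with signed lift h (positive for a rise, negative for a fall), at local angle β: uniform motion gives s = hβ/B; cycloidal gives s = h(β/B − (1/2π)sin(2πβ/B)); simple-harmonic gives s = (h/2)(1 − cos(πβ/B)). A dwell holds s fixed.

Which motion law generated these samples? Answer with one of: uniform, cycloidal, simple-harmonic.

candidates at β/B = r: uniform s = h·r (linear in β); cycloidal s = h·(r − sin(2πr)/(2π)); simple-harmonic s = (h/2)(1 − cos(πr))
β=15°: printed 2.5500 | uniform 2.5500, cycloidal 0.3611, simple-harmonic 0.9264
β=35°: printed 5.9500 | uniform 5.9500, cycloidal 3.7611, simple-harmonic 4.6411
β=55°: printed 9.3500 | uniform 9.3500, cycloidal 10.1861, simple-harmonic 9.8297
β=60°: printed 10.2000 | uniform 10.2000, cycloidal 11.7903, simple-harmonic 11.1266
only one law matches every sample → uniform

uniform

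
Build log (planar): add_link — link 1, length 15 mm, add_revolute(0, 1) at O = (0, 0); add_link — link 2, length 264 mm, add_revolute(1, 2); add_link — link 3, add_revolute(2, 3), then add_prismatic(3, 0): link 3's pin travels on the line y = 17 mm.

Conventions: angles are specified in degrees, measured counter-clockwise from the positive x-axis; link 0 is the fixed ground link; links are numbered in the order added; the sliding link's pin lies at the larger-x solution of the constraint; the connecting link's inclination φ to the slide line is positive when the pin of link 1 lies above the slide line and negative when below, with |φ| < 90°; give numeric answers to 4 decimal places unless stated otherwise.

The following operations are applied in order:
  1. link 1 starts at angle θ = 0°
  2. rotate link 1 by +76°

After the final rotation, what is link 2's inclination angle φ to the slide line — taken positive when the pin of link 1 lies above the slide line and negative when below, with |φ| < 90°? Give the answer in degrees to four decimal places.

geometry: r = 15 mm, L = 264 mm, e = 17 mm; θ starts at 0°
rotate link 1 by +76°: θ ← 0° +76° = 76°
h = r sin θ − e = 14.554436 − 17 = -2.445564
sin φ = h / L = -2.445564 / 264 = -0.00926350
φ = arcsin(-0.00926350) = -0.530767°

-0.5308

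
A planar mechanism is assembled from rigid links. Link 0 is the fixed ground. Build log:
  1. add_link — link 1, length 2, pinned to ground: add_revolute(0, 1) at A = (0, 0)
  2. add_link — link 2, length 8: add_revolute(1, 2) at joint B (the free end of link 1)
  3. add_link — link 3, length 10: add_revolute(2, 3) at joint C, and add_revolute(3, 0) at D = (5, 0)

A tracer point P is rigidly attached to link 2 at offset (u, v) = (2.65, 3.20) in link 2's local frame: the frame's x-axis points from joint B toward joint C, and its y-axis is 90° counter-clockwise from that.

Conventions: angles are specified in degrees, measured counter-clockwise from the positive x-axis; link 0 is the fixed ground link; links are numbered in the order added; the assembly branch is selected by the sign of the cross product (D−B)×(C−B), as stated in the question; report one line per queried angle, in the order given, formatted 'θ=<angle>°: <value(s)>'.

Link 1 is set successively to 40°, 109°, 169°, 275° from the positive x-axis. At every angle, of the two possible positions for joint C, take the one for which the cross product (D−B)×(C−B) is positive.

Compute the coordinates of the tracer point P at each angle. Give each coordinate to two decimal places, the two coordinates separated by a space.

A=(0,0), D=(5.00,0)
θ=40°: B = A + 2.00·(cos40°, sin40°) = (1.5321, 1.2856)
θ=40°: |BD| = 3.6985
θ=40°: circle(B,8.00) ∩ circle(D,10.00): a=-3.0175, h=7.4091
θ=40°:   candidates: C₊=(1.2780,9.2815) cross=27.403; C₋=(-3.8726,-4.6127) cross=-27.403
θ=40°:   branch + wants cross > 0 → take C=(1.2780,9.2815) (cross=27.403)
θ=40°: ex = (C−B)/|BC| = (-0.0318,0.9995); ey = (-0.9995,-0.0318)
θ=40°: P = B + 2.65·ex + 3.20·ey = (-1.7505,3.8326)
θ=109°: B = A + 2.00·(cos109°, sin109°) = (-0.6511, 1.8910)
θ=109°: |BD| = 5.9591
θ=109°: circle(B,8.00) ∩ circle(D,10.00): a=-0.0410, h=7.9999
θ=109°:   candidates: C₊=(1.8486,9.4905) cross=47.673; C₋=(-3.2287,-5.6824) cross=-47.673
θ=109°:   branch + wants cross > 0 → take C=(1.8486,9.4905) (cross=47.673)
θ=109°: ex = (C−B)/|BC| = (0.3125,0.9499); ey = (-0.9499,0.3125)
θ=109°: P = B + 2.65·ex + 3.20·ey = (-2.8629,5.4082)
θ=169°: B = A + 2.00·(cos169°, sin169°) = (-1.9633, 0.3816)
θ=169°: |BD| = 6.9737
θ=169°: circle(B,8.00) ∩ circle(D,10.00): a=0.9057, h=7.9486
θ=169°:   candidates: C₊=(-0.6239,8.2687) cross=55.431; C₋=(-1.4938,-7.6046) cross=-55.431
θ=169°:   branch + wants cross > 0 → take C=(-0.6239,8.2687) (cross=55.431)
θ=169°: ex = (C−B)/|BC| = (0.1674,0.9859); ey = (-0.9859,0.1674)
θ=169°: P = B + 2.65·ex + 3.20·ey = (-4.6744,3.5300)
θ=275°: B = A + 2.00·(cos275°, sin275°) = (0.1743, -1.9924)
θ=275°: |BD| = 5.2208
θ=275°: circle(B,8.00) ∩ circle(D,10.00): a=-0.8373, h=7.9561
θ=275°:   candidates: C₊=(-3.6359,5.0420) cross=41.537; C₋=(2.4366,-9.6659) cross=-41.537
θ=275°:   branch + wants cross > 0 → take C=(-3.6359,5.0420) (cross=41.537)
θ=275°: ex = (C−B)/|BC| = (-0.4763,0.8793); ey = (-0.8793,-0.4763)
θ=275°: P = B + 2.65·ex + 3.20·ey = (-3.9016,-1.1863)

θ=40°: -1.75 3.83
θ=109°: -2.86 5.41
θ=169°: -4.67 3.53
θ=275°: -3.90 -1.19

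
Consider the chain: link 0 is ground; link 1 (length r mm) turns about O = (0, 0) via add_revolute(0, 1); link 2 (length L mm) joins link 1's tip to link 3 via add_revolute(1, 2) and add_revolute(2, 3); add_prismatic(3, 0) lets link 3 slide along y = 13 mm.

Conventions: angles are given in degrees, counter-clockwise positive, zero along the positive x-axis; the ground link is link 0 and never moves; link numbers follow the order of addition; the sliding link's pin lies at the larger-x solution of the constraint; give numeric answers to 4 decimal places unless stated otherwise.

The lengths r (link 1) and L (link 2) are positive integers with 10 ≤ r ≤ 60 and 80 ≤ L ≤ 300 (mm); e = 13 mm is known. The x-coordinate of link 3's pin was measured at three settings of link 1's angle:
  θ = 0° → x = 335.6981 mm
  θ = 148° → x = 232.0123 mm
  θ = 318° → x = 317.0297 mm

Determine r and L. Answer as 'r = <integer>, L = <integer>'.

constraint per measurement: (x − r cos θ)² + (r sin θ − e)² = L²
subtracting the θ₁ and θ₂ equations cancels the r² and L² terms:
r = (x₁² − x₂²) / (2[(x₁cos θ₁ + e sin θ₁) − (x₂cos θ₂ + e sin θ₂)]) = 56.0000 → r = 56
L² = (x₁ − r cos θ₁)² + (r sin θ₁ − e)² = 78400.0271 → L = 280.0000 → L = 280
check at θ₃=318°: x = 317.0297 (printed 317.0297) ✓

r = 56, L = 280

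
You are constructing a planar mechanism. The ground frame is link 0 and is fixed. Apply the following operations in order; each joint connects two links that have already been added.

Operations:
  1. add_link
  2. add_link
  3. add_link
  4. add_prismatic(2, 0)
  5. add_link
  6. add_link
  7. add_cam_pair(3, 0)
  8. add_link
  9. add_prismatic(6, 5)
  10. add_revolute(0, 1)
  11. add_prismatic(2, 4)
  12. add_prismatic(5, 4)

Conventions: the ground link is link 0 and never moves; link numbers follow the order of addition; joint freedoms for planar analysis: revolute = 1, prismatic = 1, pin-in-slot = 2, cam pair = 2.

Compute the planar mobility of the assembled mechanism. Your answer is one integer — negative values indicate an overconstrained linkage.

link 0 = ground. State L|J1|J2 = 1|0|0
+link1  2|0|0
+link2  3|0|0
+link3  4|0|0
P(2,0) f=1→J1  4|1|0
+link4  5|1|0
+link5  6|1|0
C(3,0) f=2→J2  6|1|1
+link6  7|1|1
P(6,5) f=1→J1  7|2|1
R(0,1) f=1→J1  7|3|1
P(2,4) f=1→J1  7|4|1
P(5,4) f=1→J1  7|5|1
M = 3(7−1)−2·5−1 = 18−10−1 = 7

M = 7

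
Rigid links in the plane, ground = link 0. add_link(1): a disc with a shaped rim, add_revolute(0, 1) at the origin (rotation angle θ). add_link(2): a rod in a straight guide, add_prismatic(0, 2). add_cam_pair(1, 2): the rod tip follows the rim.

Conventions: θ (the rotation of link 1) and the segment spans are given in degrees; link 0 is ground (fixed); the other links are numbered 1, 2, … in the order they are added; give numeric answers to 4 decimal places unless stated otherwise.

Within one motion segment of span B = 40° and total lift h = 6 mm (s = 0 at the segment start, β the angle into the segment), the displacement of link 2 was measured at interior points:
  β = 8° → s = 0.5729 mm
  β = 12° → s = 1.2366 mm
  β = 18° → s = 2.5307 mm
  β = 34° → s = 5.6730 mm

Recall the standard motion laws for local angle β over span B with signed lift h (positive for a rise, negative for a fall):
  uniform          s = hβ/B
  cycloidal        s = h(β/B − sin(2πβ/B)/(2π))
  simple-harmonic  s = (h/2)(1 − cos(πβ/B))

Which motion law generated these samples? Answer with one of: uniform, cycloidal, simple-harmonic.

candidates at β/B = r: uniform s = h·r (linear in β); cycloidal s = h·(r − sin(2πr)/(2π)); simple-harmonic s = (h/2)(1 − cos(πr))
β=8°: printed 0.5729 | uniform 1.2000, cycloidal 0.2918, simple-harmonic 0.5729
β=12°: printed 1.2366 | uniform 1.8000, cycloidal 0.8918, simple-harmonic 1.2366
β=18°: printed 2.5307 | uniform 2.7000, cycloidal 2.4049, simple-harmonic 2.5307
β=34°: printed 5.6730 | uniform 5.1000, cycloidal 5.8726, simple-harmonic 5.6730
only one law matches every sample → simple-harmonic

simple-harmonic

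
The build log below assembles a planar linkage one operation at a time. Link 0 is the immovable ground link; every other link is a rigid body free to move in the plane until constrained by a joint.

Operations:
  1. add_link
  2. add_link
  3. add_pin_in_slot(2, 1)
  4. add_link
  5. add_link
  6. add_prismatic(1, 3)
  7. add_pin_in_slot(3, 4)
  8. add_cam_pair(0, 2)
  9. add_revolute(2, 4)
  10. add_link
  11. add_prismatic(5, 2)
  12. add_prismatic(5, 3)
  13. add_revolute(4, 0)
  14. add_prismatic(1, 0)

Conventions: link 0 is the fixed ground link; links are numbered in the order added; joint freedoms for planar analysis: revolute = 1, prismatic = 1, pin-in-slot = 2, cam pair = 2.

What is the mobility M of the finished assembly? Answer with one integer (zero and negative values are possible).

L=1 J1=0 J2=0
add link → L=2 J1=0 J2=0
add link → L=3 J1=0 J2=0
PS@2,1 dof=2 J2 → L=3 J1=0 J2=1
add link → L=4 J1=0 J2=1
add link → L=5 J1=0 J2=1
P@1,3 dof=1 J1 → L=5 J1=1 J2=1
PS@3,4 dof=2 J2 → L=5 J1=1 J2=2
C@0,2 dof=2 J2 → L=5 J1=1 J2=3
R@2,4 dof=1 J1 → L=5 J1=2 J2=3
add link → L=6 J1=2 J2=3
P@5,2 dof=1 J1 → L=6 J1=3 J2=3
P@5,3 dof=1 J1 → L=6 J1=4 J2=3
R@4,0 dof=1 J1 → L=6 J1=5 J2=3
P@1,0 dof=1 J1 → L=6 J1=6 J2=3
M=3(L−1)−2J1−J2=3·5−2·6−3=0

M = 0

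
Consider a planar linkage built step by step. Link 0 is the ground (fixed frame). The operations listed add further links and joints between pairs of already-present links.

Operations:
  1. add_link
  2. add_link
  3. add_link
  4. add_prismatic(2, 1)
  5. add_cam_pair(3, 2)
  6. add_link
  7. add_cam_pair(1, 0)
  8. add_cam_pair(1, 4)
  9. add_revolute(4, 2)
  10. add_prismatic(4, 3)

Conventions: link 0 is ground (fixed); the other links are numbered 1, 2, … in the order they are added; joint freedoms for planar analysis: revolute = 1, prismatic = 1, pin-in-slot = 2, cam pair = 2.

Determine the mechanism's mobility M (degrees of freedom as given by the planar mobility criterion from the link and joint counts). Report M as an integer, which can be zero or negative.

(L,J1,J2)=(1,0,0); link0 fixed
link1: (2,0,0)
link2: (3,0,0)
link3: (4,0,0)
P 2-1 [J1]: (4,1,0)
C 3-2 [J2]: (4,1,1)
link4: (5,1,1)
C 1-0 [J2]: (5,1,2)
C 1-4 [J2]: (5,1,3)
R 4-2 [J1]: (5,2,3)
P 4-3 [J1]: (5,3,3)
Grübler: 3·4 − 2·3 − 3 = 3

M = 3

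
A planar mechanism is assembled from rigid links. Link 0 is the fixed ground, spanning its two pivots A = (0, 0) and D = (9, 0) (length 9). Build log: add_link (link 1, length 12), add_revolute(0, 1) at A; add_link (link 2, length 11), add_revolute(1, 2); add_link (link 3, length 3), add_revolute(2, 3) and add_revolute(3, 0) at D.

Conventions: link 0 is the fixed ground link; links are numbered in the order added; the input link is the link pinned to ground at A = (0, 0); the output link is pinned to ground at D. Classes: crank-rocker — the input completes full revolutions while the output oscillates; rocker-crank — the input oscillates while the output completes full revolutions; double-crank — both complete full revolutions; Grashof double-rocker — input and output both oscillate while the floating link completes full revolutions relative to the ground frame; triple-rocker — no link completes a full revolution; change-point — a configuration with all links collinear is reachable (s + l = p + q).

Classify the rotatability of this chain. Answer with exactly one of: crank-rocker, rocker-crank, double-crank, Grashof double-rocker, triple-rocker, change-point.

lengths: ground=9, input=12, coupler=11, output=3
sorted: s=3 (shortest), l=12 (longest), p+q=20
s + l = 15 vs p + q = 20
s + l < p + q (Grashof) with shortest = output link → rocker-crank

rocker-crank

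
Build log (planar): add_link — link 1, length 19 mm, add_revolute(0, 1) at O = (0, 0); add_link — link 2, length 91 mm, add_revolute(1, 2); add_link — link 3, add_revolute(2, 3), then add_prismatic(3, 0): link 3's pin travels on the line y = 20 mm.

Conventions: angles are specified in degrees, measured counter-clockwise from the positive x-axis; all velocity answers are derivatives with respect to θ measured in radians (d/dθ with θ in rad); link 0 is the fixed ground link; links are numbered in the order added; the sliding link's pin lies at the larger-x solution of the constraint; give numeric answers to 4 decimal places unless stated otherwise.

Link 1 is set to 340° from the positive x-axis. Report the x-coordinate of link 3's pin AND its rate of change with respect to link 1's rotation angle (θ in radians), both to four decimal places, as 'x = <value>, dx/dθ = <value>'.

geometry: r = 19 mm, L = 91 mm, e = 20 mm
crank pin P = (r cos θ, r sin θ) = (17.854160, -6.498383)
h = r sin θ − e = -6.498383 − 20 = -26.498383
x = r cos θ + √(L² − h²) = 17.854160 + 87.056509 = 104.910669
dx/dθ = −r sin θ − h·r cos θ/√(L² − h²) (θ in radians; h = -26.498383) = 11.932857

x = 104.9107, dx/dθ = 11.9329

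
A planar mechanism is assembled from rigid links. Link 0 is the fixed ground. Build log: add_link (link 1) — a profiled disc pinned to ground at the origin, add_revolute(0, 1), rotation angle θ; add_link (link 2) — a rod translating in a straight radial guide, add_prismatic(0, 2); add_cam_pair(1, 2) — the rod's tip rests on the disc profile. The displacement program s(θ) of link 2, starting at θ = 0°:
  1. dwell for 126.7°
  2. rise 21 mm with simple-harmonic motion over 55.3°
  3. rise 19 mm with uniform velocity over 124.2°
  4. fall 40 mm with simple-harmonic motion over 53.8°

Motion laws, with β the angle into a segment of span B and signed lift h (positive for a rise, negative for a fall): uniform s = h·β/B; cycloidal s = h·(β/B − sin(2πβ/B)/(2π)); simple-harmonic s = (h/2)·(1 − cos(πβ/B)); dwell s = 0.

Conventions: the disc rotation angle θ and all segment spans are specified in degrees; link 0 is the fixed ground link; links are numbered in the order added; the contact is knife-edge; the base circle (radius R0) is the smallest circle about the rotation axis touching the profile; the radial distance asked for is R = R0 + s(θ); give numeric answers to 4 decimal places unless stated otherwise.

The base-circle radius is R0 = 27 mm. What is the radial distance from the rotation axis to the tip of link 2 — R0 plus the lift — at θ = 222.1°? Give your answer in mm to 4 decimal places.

seg 1 [0°–126.7°] dwell: s stays 0.0000
seg 2 [126.7°–182°] simple-harmonic, h=21: full span → s += 21 → s = 21.0000
seg 3 [182°–306.2°] uniform, h=19: θ=222.1° here. β=40.1, B=124.2. 19·40.1/124.2 = 6.1345 → s = 27.1345
R = R0 + s = 27 + 27.1345 = 54.1345

54.1345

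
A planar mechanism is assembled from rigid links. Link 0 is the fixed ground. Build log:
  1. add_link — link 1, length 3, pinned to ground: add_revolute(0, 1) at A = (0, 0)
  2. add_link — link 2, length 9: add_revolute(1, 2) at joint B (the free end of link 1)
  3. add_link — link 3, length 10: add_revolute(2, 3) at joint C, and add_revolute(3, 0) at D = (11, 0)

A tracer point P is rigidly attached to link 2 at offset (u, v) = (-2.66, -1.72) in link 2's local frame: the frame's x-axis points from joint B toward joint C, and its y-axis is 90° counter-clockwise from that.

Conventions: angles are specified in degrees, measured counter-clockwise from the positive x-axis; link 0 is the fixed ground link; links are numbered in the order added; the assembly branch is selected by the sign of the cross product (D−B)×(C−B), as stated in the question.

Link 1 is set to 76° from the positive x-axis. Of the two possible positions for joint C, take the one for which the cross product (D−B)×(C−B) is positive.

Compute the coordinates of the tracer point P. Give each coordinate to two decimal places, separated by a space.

A=(0,0), D=(11.00,0)
B = A + 3.00·(cos76°, sin76°) = (0.7258, 2.9109)
|BD| = 10.6786
circle(B,9.00) ∩ circle(D,10.00): a=4.4497, h=7.8231
  candidates: C₊=(7.1394,9.2248) cross=83.540; C₋=(2.8745,-5.8289) cross=-83.540
  branch + wants cross > 0 → take C=(7.1394,9.2248) (cross=83.540)
ex = (C−B)/|BC| = (0.7126,0.7015); ey = (-0.7015,0.7126)
P = B + -2.66·ex + -1.72·ey = (0.0368,-0.1809)

0.04 -0.18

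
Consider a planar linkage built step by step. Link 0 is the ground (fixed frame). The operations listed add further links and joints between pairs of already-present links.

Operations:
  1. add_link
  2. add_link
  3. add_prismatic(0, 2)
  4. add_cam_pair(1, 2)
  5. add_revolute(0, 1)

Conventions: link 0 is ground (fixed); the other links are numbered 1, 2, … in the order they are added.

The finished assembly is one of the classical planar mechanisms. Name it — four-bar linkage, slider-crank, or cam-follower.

links: 3 (incl. ground); joints: 1 revolute, 1 prismatic, 1 higher (cam) pair, forming one closed loop
3 links, revolute + prismatic + higher pair in one loop → cam-follower

cam-follower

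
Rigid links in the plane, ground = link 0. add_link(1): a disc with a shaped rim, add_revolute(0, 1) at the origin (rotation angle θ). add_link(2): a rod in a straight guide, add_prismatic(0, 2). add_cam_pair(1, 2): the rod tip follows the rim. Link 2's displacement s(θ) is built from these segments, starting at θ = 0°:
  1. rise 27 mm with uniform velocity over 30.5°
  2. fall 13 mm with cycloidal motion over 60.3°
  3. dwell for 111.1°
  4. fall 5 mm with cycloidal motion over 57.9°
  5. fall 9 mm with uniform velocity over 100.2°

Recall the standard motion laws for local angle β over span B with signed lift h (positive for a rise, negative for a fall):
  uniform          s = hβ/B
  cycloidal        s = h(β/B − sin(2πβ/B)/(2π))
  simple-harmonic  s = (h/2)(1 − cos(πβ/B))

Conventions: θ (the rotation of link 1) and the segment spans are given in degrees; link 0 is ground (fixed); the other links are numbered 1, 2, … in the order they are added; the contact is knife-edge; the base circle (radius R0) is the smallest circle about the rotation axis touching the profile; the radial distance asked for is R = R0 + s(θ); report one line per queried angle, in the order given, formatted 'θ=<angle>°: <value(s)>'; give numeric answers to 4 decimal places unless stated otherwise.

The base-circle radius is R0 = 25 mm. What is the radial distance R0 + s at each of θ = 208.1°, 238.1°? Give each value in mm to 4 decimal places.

segment 1 (0° to 30.5°, uniform, h = 27) is passed completely: s = 0.0000 + (27) = 27.0000
segment 2 (30.5° to 90.8°, cycloidal, h = -13) is passed completely: s = 27.0000 + (-13) = 14.0000
segment 3 (90.8° to 201.9°, dwell): s unchanged at 14.0000
θ = 208.1° falls in segment 4 (201.9° to 259.8°, cycloidal, h = -5): β = 208.1 − 201.9 = 6.2°, B = 57.9°; Δs = -5·(0.1071 − sin(2π·0.1071)/(2π)) = -0.0395; s = 14.0000 − 0.0395 = 13.9605
θ = 238.1° falls in segment 4 (201.9° to 259.8°, cycloidal, h = -5): β = 238.1 − 201.9 = 36.2°, B = 57.9°; Δs = -5·(0.6252 − sin(2π·0.6252)/(2π)) = -3.6895; s = 14.0000 − 3.6895 = 10.3105
θ=208.1°: R = R0 + s = 25 + 13.9605 = 38.9605
θ=238.1°: R = R0 + s = 25 + 10.3105 = 35.3105

θ=208.1°: 38.9605
θ=238.1°: 35.3105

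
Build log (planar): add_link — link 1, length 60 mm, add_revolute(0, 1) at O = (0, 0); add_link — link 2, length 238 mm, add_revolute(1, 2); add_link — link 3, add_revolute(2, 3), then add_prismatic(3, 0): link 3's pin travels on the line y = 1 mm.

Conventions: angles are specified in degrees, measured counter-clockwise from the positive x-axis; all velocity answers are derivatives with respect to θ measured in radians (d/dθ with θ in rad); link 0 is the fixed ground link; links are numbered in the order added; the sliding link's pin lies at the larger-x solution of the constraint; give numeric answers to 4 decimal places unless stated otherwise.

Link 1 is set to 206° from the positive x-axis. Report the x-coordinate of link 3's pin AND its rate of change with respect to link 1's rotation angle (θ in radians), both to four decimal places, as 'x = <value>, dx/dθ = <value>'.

geometry: r = 60 mm, L = 238 mm, e = 1 mm
crank pin P = (r cos θ, r sin θ) = (-53.927643, -26.302269)
h = r sin θ − e = -26.302269 − 1 = -27.302269
x = r cos θ + √(L² − h²) = -53.927643 + 236.428818 = 182.501176
dx/dθ = −r sin θ − h·r cos θ/√(L² − h²) (θ in radians; h = -27.302269) = 20.074826

x = 182.5012, dx/dθ = 20.0748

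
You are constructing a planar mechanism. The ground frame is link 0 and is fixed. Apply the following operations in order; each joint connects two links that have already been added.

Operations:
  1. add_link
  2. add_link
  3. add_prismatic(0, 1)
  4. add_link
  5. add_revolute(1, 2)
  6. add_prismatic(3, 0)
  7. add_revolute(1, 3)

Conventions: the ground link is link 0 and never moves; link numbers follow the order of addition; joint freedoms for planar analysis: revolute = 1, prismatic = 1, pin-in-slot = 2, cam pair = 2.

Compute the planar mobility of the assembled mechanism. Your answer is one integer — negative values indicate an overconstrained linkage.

(L,J1,J2)=(1,0,0); link0 fixed
link1: (2,0,0)
link2: (3,0,0)
P 0-1 [J1]: (3,1,0)
link3: (4,1,0)
R 1-2 [J1]: (4,2,0)
P 3-0 [J1]: (4,3,0)
R 1-3 [J1]: (4,4,0)
Grübler: 3·3 − 2·4 − 0 = 1

M = 1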